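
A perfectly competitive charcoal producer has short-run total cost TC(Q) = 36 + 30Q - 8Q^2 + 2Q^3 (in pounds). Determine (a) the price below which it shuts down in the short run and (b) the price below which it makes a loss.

Shutdown price = £22; break-even price = £36

AVC = 30 - 8Q + 2Q^2; minimized at Q = 2, giving min AVC = £22. That is the shutdown price.
ATC = 36/Q + 30 - 8Q + 2Q^2. Setting dATC/dQ = −36/Q^2 − 8 + 4Q = 0 gives Q = 3 (since 4·3^3 − 8·3^2 = 36).
min ATC = 36/3 + 30 − 8·3 + 2·3^2 = £36. That is the break-even price.
For £22 ≤ P < £36 the firm produces at a loss; below £22 it shuts down.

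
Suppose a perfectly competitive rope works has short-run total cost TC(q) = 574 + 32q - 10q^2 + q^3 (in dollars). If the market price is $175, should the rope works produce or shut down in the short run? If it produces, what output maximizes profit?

Produce at q = 11

From TC, MC = TC'(q) = 32 - 20q + 3q^2 and AVC = VC/q = 32 - 10q + q^2.
AVC hits its minimum where MC = AVC, at q = 5, giving min AVC = 32 - 10·5 + 5^2 = $7.
Since P = $175 ≥ min AVC = $7, price covers variable cost and the firm should produce.
Solving P = MC: -143 - 20q + 3q^2 = 0 ⇒ q = -13/3 or 11. On the upward-sloping branch, q* = 11.
Check: AVC at q = 11 is $43 ≤ P, so revenue covers variable cost.
Profit = P·q − TC = 175·11 − 1047 = $878.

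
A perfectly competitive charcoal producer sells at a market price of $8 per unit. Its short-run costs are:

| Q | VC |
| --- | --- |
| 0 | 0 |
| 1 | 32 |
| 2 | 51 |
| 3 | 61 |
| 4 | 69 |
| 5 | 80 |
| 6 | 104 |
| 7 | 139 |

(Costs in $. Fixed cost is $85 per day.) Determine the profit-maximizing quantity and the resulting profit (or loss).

Profit at each row (π = 8Q − TC): Q=0: -85; Q=1: -109; Q=2: -120; Q=3: -122; Q=4: -122; Q=5: -125; Q=6: -141; Q=7: -168.
Profit is highest at Q = 0. Equivalently, the lowest AVC in the table is 80/5 ≈ $16 at Q = 5, and P = $8 falls below it — price never covers variable cost, so the firm shuts down and loses only its fixed cost.

Q = 0 (shut down); profit = -$85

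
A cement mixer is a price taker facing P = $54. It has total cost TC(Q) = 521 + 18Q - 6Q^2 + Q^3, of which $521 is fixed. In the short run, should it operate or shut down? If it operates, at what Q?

Produce at Q = 6

From TC, MC = TC'(Q) = 18 - 12Q + 3Q^2 and AVC = VC/Q = 18 - 6Q + Q^2.
AVC is minimized where dAVC/dQ = -6 + 2Q = 0, at Q = 3; min AVC = 18 - 6·3 + 3^2 = $9.
P = $54 exceeds min AVC = $9, so the firm stays open.
Set P = MC: 54 = 18 - 12Q + 3Q^2 → -36 - 12Q + 3Q^2 = 0. The roots are Q = -2 and Q = 6; the profit-maximizing output is on the rising part of MC, so Q* = 6.
Check: AVC at Q = 6 is $18 ≤ P, so revenue covers variable cost.
Profit = P·Q − TC = 54·6 − 629 = -$305, a loss, but smaller than the $521 fixed cost the firm would lose by shutting down.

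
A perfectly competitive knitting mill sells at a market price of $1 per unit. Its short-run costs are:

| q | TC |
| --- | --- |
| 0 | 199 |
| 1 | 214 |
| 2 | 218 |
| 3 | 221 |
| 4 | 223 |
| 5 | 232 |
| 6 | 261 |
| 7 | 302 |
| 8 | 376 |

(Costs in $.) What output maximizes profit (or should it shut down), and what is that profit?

q = 0 (shut down); profit = -$199

Compute π = P·q − TC at each output: q=0: -199; q=1: -213; q=2: -216; q=3: -218; q=4: -219; q=5: -227; q=6: -255; q=7: -295; q=8: -368.
Profit is highest at q = 0. Equivalently, the lowest AVC in the table is 24/4 ≈ $6 at q = 4, and P = $1 falls below it — price never covers variable cost, so the firm shuts down and loses only its fixed cost.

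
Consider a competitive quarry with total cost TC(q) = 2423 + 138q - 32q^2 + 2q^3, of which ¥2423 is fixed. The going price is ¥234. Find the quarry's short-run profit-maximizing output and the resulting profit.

AVC = 138 - 32q + 2q^2; min AVC = ¥10 at q = 8. Since P = ¥234 ≥ min AVC, the firm produces.
With MC = 138 - 64q + 6q^2, P = MC on the upward-sloping part at q* = 12.
TR = 234·12 = 2808. TC = 2423 + 504 = 2927. Profit = 2808 − 2927 = -¥119.
Shutting down would mean losing the fixed cost of ¥2423, so operating at a loss of ¥119 is better by ¥2304.

Profit = -¥119 at q = 12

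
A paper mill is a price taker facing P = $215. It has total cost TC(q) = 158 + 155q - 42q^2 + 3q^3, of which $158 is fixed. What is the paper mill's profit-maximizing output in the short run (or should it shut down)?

Produce at q = 10

From TC, MC = TC'(q) = 155 - 84q + 9q^2 and AVC = VC/q = 155 - 42q + 3q^2.
The AVC parabola has its vertex at q = 42/6 = 7, where AVC = 155 - 42·7 + 3·7^2 = $8.
P = $215 exceeds min AVC = $8, so the firm stays open.
Set P = MC: 215 = 155 - 84q + 9q^2 → -60 - 84q + 9q^2 = 0. The roots are q = -2/3 and q = 10; the profit-maximizing output is on the rising part of MC, so q* = 10.
Check: AVC at q = 10 is $35 ≤ P, so revenue covers variable cost.
Profit = P·q − TC = 215·10 − 508 = $1642.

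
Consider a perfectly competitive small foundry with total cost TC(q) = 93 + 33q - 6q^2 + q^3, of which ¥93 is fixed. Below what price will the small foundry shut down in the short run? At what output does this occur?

The shutdown price is the minimum of AVC. VC = 33q - 6q^2 + q^3, so AVC = 33 - 6q + q^2.
dAVC/dq = -6 + 2q = 0 gives q = 3. min AVC = 33 - 6·3 + 3^2 = 24.
For P < ¥24 the firm produces nothing.

¥24 per unit, at q = 3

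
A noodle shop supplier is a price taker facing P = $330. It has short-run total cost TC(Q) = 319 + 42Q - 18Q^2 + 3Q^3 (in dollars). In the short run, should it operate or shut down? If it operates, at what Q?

Produce at Q = 8

Strip out fixed cost: VC = 42Q - 18Q^2 + 3Q^3. Then AVC = 42 - 18Q + 3Q^2 and MC = 42 - 36Q + 9Q^2.
AVC is minimized where dAVC/dQ = -18 + 6Q = 0, at Q = 3; min AVC = 42 - 18·3 + 3·3^2 = $15.
Because $330 ≥ $15, revenue can cover variable cost; the firm operates.
Set P = MC: 330 = 42 - 36Q + 9Q^2 → -288 - 36Q + 9Q^2 = 0. The roots are Q = -4 and Q = 8; the profit-maximizing output is on the rising part of MC, so Q* = 8.
Check: AVC at Q = 8 is $90 ≤ P, so revenue covers variable cost.
Profit = P·Q − TC = 330·8 − 1039 = $1601.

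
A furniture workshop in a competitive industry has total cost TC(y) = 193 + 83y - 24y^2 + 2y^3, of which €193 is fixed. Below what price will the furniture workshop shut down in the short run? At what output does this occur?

€11 per unit, at y = 6

The shutdown price is the minimum of AVC. VC = 83y - 24y^2 + 2y^3, so AVC = 83 - 24y + 2y^2.
dAVC/dy = -24 + 4y = 0 gives y = 6. min AVC = 83 - 24·6 + 2·6^2 = 11.
The firm shuts down for any P below €11.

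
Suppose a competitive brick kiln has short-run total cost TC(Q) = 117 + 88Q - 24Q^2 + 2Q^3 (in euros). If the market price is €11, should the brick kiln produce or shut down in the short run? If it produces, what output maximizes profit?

Shut down

From TC, MC = TC'(Q) = 88 - 48Q + 6Q^2 and AVC = VC/Q = 88 - 24Q + 2Q^2.
The AVC parabola has its vertex at Q = 24/4 = 6, where AVC = 88 - 24·6 + 2·6^2 = €16.
With P < min AVC (€11 < €16), every unit sold adds to the loss.
Shutting down limits the loss to fixed cost, €117.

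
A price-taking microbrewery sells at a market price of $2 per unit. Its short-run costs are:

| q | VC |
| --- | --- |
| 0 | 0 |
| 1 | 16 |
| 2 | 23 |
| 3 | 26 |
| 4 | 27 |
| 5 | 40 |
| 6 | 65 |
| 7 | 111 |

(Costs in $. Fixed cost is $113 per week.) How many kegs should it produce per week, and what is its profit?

q = 0 (shut down); profit = -$113

Compute π = P·q − TC at each output: q=0: -113; q=1: -127; q=2: -132; q=3: -133; q=4: -132; q=5: -143; q=6: -166; q=7: -210.
Profit is highest at q = 0. Equivalently, the lowest AVC in the table is 27/4 ≈ $6.75 at q = 4, and P = $2 falls below it — price never covers variable cost, so the firm shuts down and loses only its fixed cost.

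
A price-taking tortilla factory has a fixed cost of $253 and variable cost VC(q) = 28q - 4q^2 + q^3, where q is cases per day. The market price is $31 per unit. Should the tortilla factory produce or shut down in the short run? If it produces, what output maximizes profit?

Produce at q = 3

Strip out fixed cost: VC = 28q - 4q^2 + q^3. Then AVC = 28 - 4q + q^2 and MC = 28 - 8q + 3q^2.
AVC is minimized where dAVC/dq = -4 + 2q = 0, at q = 2; min AVC = 28 - 4·2 + 2^2 = $24.
Because $31 ≥ $24, revenue can cover variable cost; the firm operates.
Set P = MC: 31 = 28 - 8q + 3q^2 → -3 - 8q + 3q^2 = 0. The roots are q = -1/3 and q = 3; the profit-maximizing output is on the rising part of MC, so q* = 3.
Check: AVC at q = 3 is $25 ≤ P, so revenue covers variable cost.
Profit = P·q − TC = 31·3 − 328 = -$235, a loss, but smaller than the $253 fixed cost the firm would lose by shutting down.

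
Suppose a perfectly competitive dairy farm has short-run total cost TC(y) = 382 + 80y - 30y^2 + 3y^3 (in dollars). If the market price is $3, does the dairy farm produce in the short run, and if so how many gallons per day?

Shut down

Variable cost is VC = 80y - 30y^2 + 3y^3, so AVC = VC/y = 80 - 30y + 3y^2 and MC = dTC/dy = 80 - 60y + 9y^2.
The AVC parabola has its vertex at y = 30/6 = 5, where AVC = 80 - 30·5 + 3·5^2 = $5.
P = $3 lies below min AVC = $5; no output level covers variable cost.
Shutting down limits the loss to fixed cost, $382.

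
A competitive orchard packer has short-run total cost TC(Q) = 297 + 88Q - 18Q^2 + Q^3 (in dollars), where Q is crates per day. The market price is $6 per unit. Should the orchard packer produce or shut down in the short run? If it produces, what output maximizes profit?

Shut down

Variable cost is VC = 88Q - 18Q^2 + Q^3, so AVC = VC/Q = 88 - 18Q + Q^2 and MC = dTC/dQ = 88 - 36Q + 3Q^2.
AVC is minimized where dAVC/dQ = -18 + 2Q = 0, at Q = 9; min AVC = 88 - 18·9 + 9^2 = $7.
P = $6 lies below min AVC = $7; no output level covers variable cost.
Best response: produce nothing and absorb the $297 fixed cost.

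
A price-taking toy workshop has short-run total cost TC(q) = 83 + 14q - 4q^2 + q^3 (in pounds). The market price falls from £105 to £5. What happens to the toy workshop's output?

Output falls from 7 to 0 (the firm shuts down)

MC = 14 - 8q + 3q^2; the shutdown threshold is min AVC = £10 (at q = 2).
At P = £105 ≥ min AVC, set P = MC on the rising branch: q = 7.
At P = £5 < min AVC = £10, price no longer covers variable cost at any output, so the firm shuts down: q = 0.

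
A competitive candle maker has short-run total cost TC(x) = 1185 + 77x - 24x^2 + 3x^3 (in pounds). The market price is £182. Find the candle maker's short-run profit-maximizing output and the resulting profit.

AVC = 77 - 24x + 3x^2; min AVC = £29 at x = 4. Since P = £182 ≥ min AVC, the firm produces.
With MC = 77 - 48x + 9x^2, P = MC on the upward-sloping part at x* = 7.
TR = 182·7 = 1274. TC = 1185 + 392 = 1577. Profit = 1274 − 1577 = -£303.
That loss of £303 beats the £1185 the firm would lose by shutting down; producing recovers £882 of fixed cost.

Profit = -£303 at x = 7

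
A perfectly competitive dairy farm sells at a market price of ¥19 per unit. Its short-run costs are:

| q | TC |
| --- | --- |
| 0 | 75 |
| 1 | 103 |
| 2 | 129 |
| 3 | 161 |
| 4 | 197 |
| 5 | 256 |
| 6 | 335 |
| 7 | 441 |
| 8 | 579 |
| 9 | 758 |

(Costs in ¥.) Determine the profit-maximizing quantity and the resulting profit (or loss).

q = 0 (shut down); profit = -¥75

Tabulate TR − TC: q=0: -75; q=1: -84; q=2: -91; q=3: -104; q=4: -121; q=5: -161; q=6: -221; q=7: -308; q=8: -427; q=9: -587.
Profit is highest at q = 0. Equivalently, the lowest AVC in the table is 54/2 ≈ ¥27 at q = 2, and P = ¥19 falls below it — price never covers variable cost, so the firm shuts down and loses only its fixed cost.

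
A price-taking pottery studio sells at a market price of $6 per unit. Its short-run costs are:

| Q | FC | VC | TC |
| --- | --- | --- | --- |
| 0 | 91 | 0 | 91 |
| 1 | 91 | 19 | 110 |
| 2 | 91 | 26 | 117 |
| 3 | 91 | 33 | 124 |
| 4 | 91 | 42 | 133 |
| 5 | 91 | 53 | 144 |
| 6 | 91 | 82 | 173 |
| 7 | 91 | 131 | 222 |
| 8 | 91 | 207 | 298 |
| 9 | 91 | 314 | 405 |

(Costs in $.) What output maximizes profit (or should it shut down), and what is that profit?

Q = 0 (shut down); profit = -$91

Compute π = P·Q − TC at each output: Q=0: -91; Q=1: -104; Q=2: -105; Q=3: -106; Q=4: -109; Q=5: -114; Q=6: -137; Q=7: -180; Q=8: -250; Q=9: -351.
Profit is highest at Q = 0. Equivalently, the lowest AVC in the table is 42/4 ≈ $10.50 at Q = 4, and P = $6 falls below it — price never covers variable cost, so the firm shuts down and loses only its fixed cost.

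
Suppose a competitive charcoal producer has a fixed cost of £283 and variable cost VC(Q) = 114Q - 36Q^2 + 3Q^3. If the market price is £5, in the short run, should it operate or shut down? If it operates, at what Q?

Shut down

Strip out fixed cost: VC = 114Q - 36Q^2 + 3Q^3. Then AVC = 114 - 36Q + 3Q^2 and MC = 114 - 72Q + 9Q^2.
The AVC parabola has its vertex at Q = 36/6 = 6, where AVC = 114 - 36·6 + 3·6^2 = £6.
With P < min AVC (£5 < £6), every unit sold adds to the loss.
Best response: produce nothing and absorb the £283 fixed cost.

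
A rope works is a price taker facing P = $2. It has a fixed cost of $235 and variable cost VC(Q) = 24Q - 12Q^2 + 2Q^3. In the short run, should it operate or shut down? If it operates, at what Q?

Shut down

Variable cost is VC = 24Q - 12Q^2 + 2Q^3, so AVC = VC/Q = 24 - 12Q + 2Q^2 and MC = dTC/dQ = 24 - 24Q + 6Q^2.
AVC hits its minimum where MC = AVC, at Q = 3, giving min AVC = 24 - 12·3 + 2·3^2 = $6.
Since P = $2 < min AVC = $6, price fails to cover variable cost at any output.
The firm minimizes its loss by shutting down and losing only its fixed cost of $235.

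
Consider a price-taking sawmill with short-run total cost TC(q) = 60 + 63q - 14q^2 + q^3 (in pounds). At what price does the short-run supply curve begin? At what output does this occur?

The firm shuts down when price falls below the minimum of average variable cost. AVC = VC/q = 63 - 14q + q^2.
dAVC/dq = -14 + 2q = 0 gives q = 7. min AVC = 63 - 14·7 + 7^2 = 14.
The firm shuts down for any P below £14.

£14 per unit, at q = 7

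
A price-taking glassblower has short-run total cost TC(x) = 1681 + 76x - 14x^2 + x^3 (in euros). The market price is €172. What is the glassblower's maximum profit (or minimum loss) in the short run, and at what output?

AVC = 76 - 14x + x^2 has its minimum €27 at x = 7; price €172 clears that bar, so the firm operates.
MC = 76 - 28x + 3x^2. Setting P = MC and taking the root on the rising branch gives x* = 12.
TR = 172·12 = 2064. TC = 1681 + 624 = 2305. Profit = 2064 − 2305 = -€241.
Shutting down would mean losing the fixed cost of €1681, so operating at a loss of €241 is better by €1440.

Profit = -€241 at x = 12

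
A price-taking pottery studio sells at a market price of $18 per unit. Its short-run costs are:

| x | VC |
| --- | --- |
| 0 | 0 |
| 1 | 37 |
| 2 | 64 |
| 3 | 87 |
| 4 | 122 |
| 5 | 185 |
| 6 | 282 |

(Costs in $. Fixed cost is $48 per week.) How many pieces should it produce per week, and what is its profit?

x = 0 (shut down); profit = -$48

Tabulate TR − TC: x=0: -48; x=1: -67; x=2: -76; x=3: -81; x=4: -98; x=5: -143; x=6: -222.
Profit is highest at x = 0. Equivalently, the lowest AVC in the table is 87/3 ≈ $29 at x = 3, and P = $18 falls below it — price never covers variable cost, so the firm shuts down and loses only its fixed cost.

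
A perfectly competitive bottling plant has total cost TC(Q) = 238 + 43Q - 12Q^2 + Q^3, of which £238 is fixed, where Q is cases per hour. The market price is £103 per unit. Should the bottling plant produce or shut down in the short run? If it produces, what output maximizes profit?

Variable cost is VC = 43Q - 12Q^2 + Q^3, so AVC = VC/Q = 43 - 12Q + Q^2 and MC = dTC/dQ = 43 - 24Q + 3Q^2.
The AVC parabola has its vertex at Q = 12/2 = 6, where AVC = 43 - 12·6 + 6^2 = £7.
Since P = £103 ≥ min AVC = £7, price covers variable cost and the firm should produce.
Solving P = MC: -60 - 24Q + 3Q^2 = 0 ⇒ Q = -2 or 10. On the upward-sloping branch, Q* = 10.
Check: AVC at Q = 10 is £23 ≤ P, so revenue covers variable cost.
Profit = P·Q − TC = 103·10 − 468 = £562.

Produce at Q = 10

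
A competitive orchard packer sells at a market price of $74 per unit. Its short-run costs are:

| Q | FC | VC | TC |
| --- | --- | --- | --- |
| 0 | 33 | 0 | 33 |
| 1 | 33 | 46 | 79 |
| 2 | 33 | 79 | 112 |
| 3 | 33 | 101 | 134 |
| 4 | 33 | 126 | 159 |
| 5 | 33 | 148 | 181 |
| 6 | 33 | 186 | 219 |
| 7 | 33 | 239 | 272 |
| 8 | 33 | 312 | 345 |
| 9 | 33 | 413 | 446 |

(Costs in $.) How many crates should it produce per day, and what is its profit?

Q = 8; profit = $247

Profit at each row (π = 74Q − TC): Q=0: -33; Q=1: -5; Q=2: 36; Q=3: 88; Q=4: 137; Q=5: 189; Q=6: 225; Q=7: 246; Q=8: 247; Q=9: 220.
Profit is maximized at Q = 8. AVC there is 312/8 = $39 ≤ P, so producing beats shutting down (which would give -$33).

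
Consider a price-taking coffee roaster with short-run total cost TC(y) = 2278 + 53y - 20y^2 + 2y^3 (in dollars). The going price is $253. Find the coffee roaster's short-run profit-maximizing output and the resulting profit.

AVC = 53 - 20y + 2y^2; min AVC = $3 at y = 5. Since P = $253 ≥ min AVC, the firm produces.
With MC = 53 - 40y + 6y^2, P = MC on the upward-sloping part at y* = 10.
TR = 253·10 = 2530. TC = 2278 + 530 = 2808. Profit = 2530 − 2808 = -$278.
By producing, the firm covers all variable cost plus $2000 of fixed cost; shutting down would lose the full $2278.

Profit = -$278 at y = 10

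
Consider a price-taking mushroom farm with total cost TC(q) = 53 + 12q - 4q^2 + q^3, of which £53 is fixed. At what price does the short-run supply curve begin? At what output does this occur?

The firm shuts down when price falls below the minimum of average variable cost. AVC = VC/q = 12 - 4q + q^2.
dAVC/dq = -4 + 2q = 0 gives q = 2. min AVC = 12 - 4·2 + 2^2 = 8.
For P < £8 the firm produces nothing.

£8 per unit, at q = 2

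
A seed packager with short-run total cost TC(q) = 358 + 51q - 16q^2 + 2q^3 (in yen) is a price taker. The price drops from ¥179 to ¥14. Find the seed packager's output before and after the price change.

Output falls from 8 to 0 (the firm shuts down)

AVC = 51 - 16q + 2q^2, minimized at q = 4 where min AVC = ¥19. MC = 51 - 32q + 6q^2.
At P = ¥179 ≥ min AVC, set P = MC on the rising branch: q = 8.
At P = ¥14 < min AVC = ¥19, price no longer covers variable cost at any output, so the firm shuts down: q = 0.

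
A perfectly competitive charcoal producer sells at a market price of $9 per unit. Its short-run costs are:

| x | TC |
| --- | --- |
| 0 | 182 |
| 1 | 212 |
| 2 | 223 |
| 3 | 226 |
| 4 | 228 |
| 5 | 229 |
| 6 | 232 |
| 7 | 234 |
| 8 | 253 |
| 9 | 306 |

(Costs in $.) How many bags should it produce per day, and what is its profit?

Tabulate TR − TC: x=0: -182; x=1: -203; x=2: -205; x=3: -199; x=4: -192; x=5: -184; x=6: -178; x=7: -171; x=8: -181; x=9: -225.
Profit is maximized at x = 7. AVC there is 52/7 = $7.43 ≤ P, so producing beats shutting down (which would give -$182).

x = 7; profit = -$171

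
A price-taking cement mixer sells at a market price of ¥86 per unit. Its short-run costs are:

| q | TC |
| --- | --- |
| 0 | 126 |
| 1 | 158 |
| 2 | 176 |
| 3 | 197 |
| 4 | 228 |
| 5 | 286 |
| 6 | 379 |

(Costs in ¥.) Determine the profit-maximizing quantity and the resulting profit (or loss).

q = 5; profit = ¥144

Compute π = P·q − TC at each output: q=0: -126; q=1: -72; q=2: -4; q=3: 61; q=4: 116; q=5: 144; q=6: 137.
Profit is maximized at q = 5. AVC there is 160/5 = ¥32 ≤ P, so producing beats shutting down (which would give -¥126).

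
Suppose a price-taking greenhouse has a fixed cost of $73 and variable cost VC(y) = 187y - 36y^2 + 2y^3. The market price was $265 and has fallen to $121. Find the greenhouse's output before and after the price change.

MC = 187 - 72y + 6y^2; the shutdown threshold is min AVC = $25 (at y = 9).
At P = $265 ≥ min AVC, set P = MC on the rising branch: y = 13.
At P = $121 ≥ min AVC, set P = MC: y = 11. The firm stays open but cuts output.

Output falls from 13 to 11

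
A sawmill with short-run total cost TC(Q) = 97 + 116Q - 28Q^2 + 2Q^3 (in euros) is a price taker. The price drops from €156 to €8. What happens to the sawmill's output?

AVC = 116 - 28Q + 2Q^2, minimized at Q = 7 where min AVC = €18. MC = 116 - 56Q + 6Q^2.
At P = €156 ≥ min AVC, set P = MC on the rising branch: Q = 10.
At P = €8 < min AVC = €18, price no longer covers variable cost at any output, so the firm shuts down: Q = 0.

Output falls from 10 to 0 (the firm shuts down)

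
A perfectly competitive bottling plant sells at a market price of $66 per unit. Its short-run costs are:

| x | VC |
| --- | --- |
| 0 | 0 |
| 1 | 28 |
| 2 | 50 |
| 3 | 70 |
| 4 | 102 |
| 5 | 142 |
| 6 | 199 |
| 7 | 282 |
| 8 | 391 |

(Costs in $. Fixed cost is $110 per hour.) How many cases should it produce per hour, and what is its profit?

Profit at each row (π = 66x − TC): x=0: -110; x=1: -72; x=2: -28; x=3: 18; x=4: 52; x=5: 78; x=6: 87; x=7: 70; x=8: 27.
Profit is maximized at x = 6. AVC there is 199/6 = $33.17 ≤ P, so producing beats shutting down (which would give -$110).

x = 6; profit = $87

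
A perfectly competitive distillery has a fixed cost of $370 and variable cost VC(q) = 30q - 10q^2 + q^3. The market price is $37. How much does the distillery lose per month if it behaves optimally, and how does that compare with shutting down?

Profit = -$174 at q = 7

AVC = 30 - 10q + q^2 has its minimum $5 at q = 5; price $37 clears that bar, so the firm operates.
MC = 30 - 20q + 3q^2. Setting P = MC and taking the root on the rising branch gives q* = 7.
TR = 37·7 = 259. TC = 370 + 63 = 433. Profit = 259 − 433 = -$174.
By producing, the firm covers all variable cost plus $196 of fixed cost; shutting down would lose the full $370.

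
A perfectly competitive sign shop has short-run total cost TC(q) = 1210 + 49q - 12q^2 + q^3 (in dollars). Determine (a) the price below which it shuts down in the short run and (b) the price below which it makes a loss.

AVC = 49 - 12q + q^2; minimized at q = 6, giving min AVC = $13. That is the shutdown price.
ATC = 1210/q + 49 - 12q + q^2. Setting dATC/dq = −1210/q^2 − 12 + 2q = 0 gives q = 11 (since 2·11^3 − 12·11^2 = 1210).
min ATC = 1210/11 + 49 − 12·11 + 11^2 = $148. That is the break-even price.
For $13 ≤ P < $148 the firm produces at a loss; below $13 it shuts down.

Shutdown price = $13; break-even price = $148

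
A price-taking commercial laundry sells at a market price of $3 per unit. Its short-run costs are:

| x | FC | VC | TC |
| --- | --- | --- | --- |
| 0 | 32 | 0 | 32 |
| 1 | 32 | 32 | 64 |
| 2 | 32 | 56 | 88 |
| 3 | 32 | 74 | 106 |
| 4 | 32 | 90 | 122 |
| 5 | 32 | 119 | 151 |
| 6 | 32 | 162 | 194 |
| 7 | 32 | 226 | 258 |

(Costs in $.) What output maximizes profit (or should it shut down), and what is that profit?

Tabulate TR − TC: x=0: -32; x=1: -61; x=2: -82; x=3: -97; x=4: -110; x=5: -136; x=6: -176; x=7: -237.
Profit is highest at x = 0. Equivalently, the lowest AVC in the table is 90/4 ≈ $22.50 at x = 4, and P = $3 falls below it — price never covers variable cost, so the firm shuts down and loses only its fixed cost.

x = 0 (shut down); profit = -$32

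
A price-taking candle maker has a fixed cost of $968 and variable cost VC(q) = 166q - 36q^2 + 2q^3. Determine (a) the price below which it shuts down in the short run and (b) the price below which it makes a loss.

Shutdown price = $4; break-even price = $100

Shutdown price = min AVC. AVC = 166 - 36q + 2q^2, with vertex at q = 9 and minimum $4.
ATC = 968/q + 166 - 36q + 2q^2. Setting dATC/dq = −968/q^2 − 36 + 4q = 0 gives q = 11 (since 4·11^3 − 36·11^2 = 968).
min ATC = 968/11 + 166 − 36·11 + 2·11^2 = $100. That is the break-even price.
Between these two prices the firm operates at a loss; above $100 it earns a profit.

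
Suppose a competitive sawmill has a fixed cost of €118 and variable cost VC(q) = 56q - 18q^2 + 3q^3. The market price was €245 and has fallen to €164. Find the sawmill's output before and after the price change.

MC = 56 - 36q + 9q^2; the shutdown threshold is min AVC = €29 (at q = 3).
At P = €245 ≥ min AVC, set P = MC on the rising branch: q = 7.
At P = €164 ≥ min AVC, set P = MC: q = 6. The firm stays open but cuts output.

Output falls from 7 to 6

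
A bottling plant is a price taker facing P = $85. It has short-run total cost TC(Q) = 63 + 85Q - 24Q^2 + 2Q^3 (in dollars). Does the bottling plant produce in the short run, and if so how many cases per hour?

Produce at Q = 8

Strip out fixed cost: VC = 85Q - 24Q^2 + 2Q^3. Then AVC = 85 - 24Q + 2Q^2 and MC = 85 - 48Q + 6Q^2.
AVC hits its minimum where MC = AVC, at Q = 6, giving min AVC = 85 - 24·6 + 2·6^2 = $13.
Since P = $85 ≥ min AVC = $13, price covers variable cost and the firm should produce.
Set P = MC: 85 = 85 - 48Q + 6Q^2 → -48Q + 6Q^2 = 0. The roots are Q = 0 and Q = 8; the profit-maximizing output is on the rising part of MC, so Q* = 8.
Check: AVC at Q = 8 is $21 ≤ P, so revenue covers variable cost.
Profit = P·Q − TC = 85·8 − 231 = $449.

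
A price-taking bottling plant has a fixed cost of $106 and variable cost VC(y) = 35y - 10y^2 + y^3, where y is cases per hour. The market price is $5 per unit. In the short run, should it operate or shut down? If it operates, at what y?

Shut down

Strip out fixed cost: VC = 35y - 10y^2 + y^3. Then AVC = 35 - 10y + y^2 and MC = 35 - 20y + 3y^2.
AVC is minimized where dAVC/dy = -10 + 2y = 0, at y = 5; min AVC = 35 - 10·5 + 5^2 = $10.
Since P = $5 < min AVC = $10, price fails to cover variable cost at any output.
Shutting down limits the loss to fixed cost, $106.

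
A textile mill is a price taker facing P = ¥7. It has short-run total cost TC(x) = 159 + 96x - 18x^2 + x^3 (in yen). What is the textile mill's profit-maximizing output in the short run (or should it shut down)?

Shut down

From TC, MC = TC'(x) = 96 - 36x + 3x^2 and AVC = VC/x = 96 - 18x + x^2.
AVC hits its minimum where MC = AVC, at x = 9, giving min AVC = 96 - 18·9 + 9^2 = ¥15.
With P < min AVC (¥7 < ¥15), every unit sold adds to the loss.
The firm minimizes its loss by shutting down and losing only its fixed cost of ¥159.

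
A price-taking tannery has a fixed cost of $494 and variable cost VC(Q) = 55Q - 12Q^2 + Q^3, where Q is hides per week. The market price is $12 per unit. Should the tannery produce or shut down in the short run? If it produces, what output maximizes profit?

From TC, MC = TC'(Q) = 55 - 24Q + 3Q^2 and AVC = VC/Q = 55 - 12Q + Q^2.
AVC hits its minimum where MC = AVC, at Q = 6, giving min AVC = 55 - 12·6 + 6^2 = $19.
Since P = $12 < min AVC = $19, price fails to cover variable cost at any output.
Best response: produce nothing and absorb the $494 fixed cost.

Shut down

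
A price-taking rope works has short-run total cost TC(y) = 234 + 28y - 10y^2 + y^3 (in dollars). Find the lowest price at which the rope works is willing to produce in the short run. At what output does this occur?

The firm shuts down when price falls below the minimum of average variable cost. AVC = VC/y = 28 - 10y + y^2.
dAVC/dy = -10 + 2y = 0 gives y = 5. min AVC = 28 - 10·5 + 5^2 = 3.
So the shutdown price is $3.

$3 per unit, at y = 5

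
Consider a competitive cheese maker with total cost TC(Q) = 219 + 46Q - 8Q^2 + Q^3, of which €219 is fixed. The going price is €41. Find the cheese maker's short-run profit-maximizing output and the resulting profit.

AVC = 46 - 8Q + Q^2 has its minimum €30 at Q = 4; price €41 clears that bar, so the firm operates.
With MC = 46 - 16Q + 3Q^2, P = MC on the upward-sloping part at Q* = 5.
TR = 41·5 = 205. TC = 219 + 155 = 374. Profit = 205 − 374 = -€169.
Shutting down would mean losing the fixed cost of €219, so operating at a loss of €169 is better by €50.

Profit = -€169 at Q = 5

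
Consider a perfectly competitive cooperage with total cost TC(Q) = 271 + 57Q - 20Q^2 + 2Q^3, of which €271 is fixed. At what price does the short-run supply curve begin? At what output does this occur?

The firm shuts down when price falls below the minimum of average variable cost. AVC = VC/Q = 57 - 20Q + 2Q^2.
At the minimum of AVC, MC = AVC. MC = 57 - 40Q + 6Q^2; setting MC = AVC gives 4Q^2 - 20Q = 0, so Q = 5. min AVC = 7.
For P < €7 the firm produces nothing.

€7 per unit, at Q = 5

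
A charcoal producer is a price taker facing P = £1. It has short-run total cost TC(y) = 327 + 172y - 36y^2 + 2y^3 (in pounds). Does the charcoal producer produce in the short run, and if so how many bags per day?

Shut down

Variable cost is VC = 172y - 36y^2 + 2y^3, so AVC = VC/y = 172 - 36y + 2y^2 and MC = dTC/dy = 172 - 72y + 6y^2.
The AVC parabola has its vertex at y = 36/4 = 9, where AVC = 172 - 36·9 + 2·9^2 = £10.
With P < min AVC (£1 < £10), every unit sold adds to the loss.
The firm minimizes its loss by shutting down and losing only its fixed cost of £327.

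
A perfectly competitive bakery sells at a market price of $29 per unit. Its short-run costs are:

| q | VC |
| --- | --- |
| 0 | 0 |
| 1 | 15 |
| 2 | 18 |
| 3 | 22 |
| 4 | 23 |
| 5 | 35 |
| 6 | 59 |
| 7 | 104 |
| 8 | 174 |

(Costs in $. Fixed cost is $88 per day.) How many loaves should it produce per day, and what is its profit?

Profit at each row (π = 29q − TC): q=0: -88; q=1: -74; q=2: -48; q=3: -23; q=4: 5; q=5: 22; q=6: 27; q=7: 11; q=8: -30.
Profit is maximized at q = 6. AVC there is 59/6 = $9.83 ≤ P, so producing beats shutting down (which would give -$88).

q = 6; profit = $27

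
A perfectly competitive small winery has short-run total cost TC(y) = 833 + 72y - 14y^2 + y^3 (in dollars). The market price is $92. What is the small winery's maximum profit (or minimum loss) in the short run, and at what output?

Profit = -$233 at y = 10

AVC = 72 - 14y + y^2 has its minimum $23 at y = 7; price $92 clears that bar, so the firm operates.
With MC = 72 - 28y + 3y^2, P = MC on the upward-sloping part at y* = 10.
TR = 92·10 = 920. TC = 833 + 320 = 1153. Profit = 920 − 1153 = -$233.
By producing, the firm covers all variable cost plus $600 of fixed cost; shutting down would lose the full $833.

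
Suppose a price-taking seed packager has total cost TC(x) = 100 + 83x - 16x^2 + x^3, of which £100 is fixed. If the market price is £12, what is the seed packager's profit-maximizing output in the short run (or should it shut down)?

Variable cost is VC = 83x - 16x^2 + x^3, so AVC = VC/x = 83 - 16x + x^2 and MC = dTC/dx = 83 - 32x + 3x^2.
The AVC parabola has its vertex at x = 16/2 = 8, where AVC = 83 - 16·8 + 8^2 = £19.
Since P = £12 < min AVC = £19, price fails to cover variable cost at any output.
Best response: produce nothing and absorb the £100 fixed cost.

Shut down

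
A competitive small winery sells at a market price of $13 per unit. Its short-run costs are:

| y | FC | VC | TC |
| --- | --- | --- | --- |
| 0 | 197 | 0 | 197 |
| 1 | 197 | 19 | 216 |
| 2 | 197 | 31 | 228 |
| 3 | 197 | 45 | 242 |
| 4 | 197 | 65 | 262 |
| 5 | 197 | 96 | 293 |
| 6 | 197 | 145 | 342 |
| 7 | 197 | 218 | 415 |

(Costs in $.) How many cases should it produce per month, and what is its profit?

y = 0 (shut down); profit = -$197

Compute π = P·y − TC at each output: y=0: -197; y=1: -203; y=2: -202; y=3: -203; y=4: -210; y=5: -228; y=6: -264; y=7: -324.
Profit is highest at y = 0. Equivalently, the lowest AVC in the table is 45/3 ≈ $15 at y = 3, and P = $13 falls below it — price never covers variable cost, so the firm shuts down and loses only its fixed cost.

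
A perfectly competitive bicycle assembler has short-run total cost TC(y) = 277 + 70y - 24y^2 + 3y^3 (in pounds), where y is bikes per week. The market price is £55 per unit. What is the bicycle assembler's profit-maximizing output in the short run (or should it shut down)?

From TC, MC = TC'(y) = 70 - 48y + 9y^2 and AVC = VC/y = 70 - 24y + 3y^2.
AVC is minimized where dAVC/dy = -24 + 6y = 0, at y = 4; min AVC = 70 - 24·4 + 3·4^2 = £22.
Because £55 ≥ £22, revenue can cover variable cost; the firm operates.
P = MC gives 15 - 48y + 9y^2 = 0, with roots 1/3 and 5. Take the larger (rising MC): y* = 5.
Check: AVC at y = 5 is £25 ≤ P, so revenue covers variable cost.
Profit = P·y − TC = 55·5 − 402 = -£127, a loss, but smaller than the £277 fixed cost the firm would lose by shutting down.

Produce at y = 5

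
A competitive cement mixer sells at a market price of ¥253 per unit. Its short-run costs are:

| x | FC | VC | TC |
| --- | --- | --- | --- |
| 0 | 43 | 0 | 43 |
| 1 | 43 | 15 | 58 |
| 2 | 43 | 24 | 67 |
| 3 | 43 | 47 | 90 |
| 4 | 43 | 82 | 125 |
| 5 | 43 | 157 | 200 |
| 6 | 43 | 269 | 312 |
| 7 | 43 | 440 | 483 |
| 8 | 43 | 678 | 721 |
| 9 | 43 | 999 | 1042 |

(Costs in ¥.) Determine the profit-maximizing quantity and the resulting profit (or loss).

Compute π = P·x − TC at each output: x=0: -43; x=1: 195; x=2: 439; x=3: 669; x=4: 887; x=5: 1065; x=6: 1206; x=7: 1288; x=8: 1303; x=9: 1235.
Profit is maximized at x = 8. AVC there is 678/8 = ¥84.75 ≤ P, so producing beats shutting down (which would give -¥43).

x = 8; profit = ¥1303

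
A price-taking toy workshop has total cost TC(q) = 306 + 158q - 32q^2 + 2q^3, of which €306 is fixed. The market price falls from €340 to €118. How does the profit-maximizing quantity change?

AVC = 158 - 32q + 2q^2, minimized at q = 8 where min AVC = €30. MC = 158 - 64q + 6q^2.
With P = €340 above the shutdown price, P = MC gives q = 13.
At P = €118 ≥ min AVC, set P = MC: q = 10. The firm stays open but cuts output.

Output falls from 13 to 10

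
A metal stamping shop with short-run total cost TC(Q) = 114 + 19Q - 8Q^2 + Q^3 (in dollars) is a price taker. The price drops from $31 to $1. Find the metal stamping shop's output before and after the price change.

AVC = 19 - 8Q + Q^2, minimized at Q = 4 where min AVC = $3. MC = 19 - 16Q + 3Q^2.
With P = $31 above the shutdown price, P = MC gives Q = 6.
At P = $1 < min AVC = $3, price no longer covers variable cost at any output, so the firm shuts down: Q = 0.

Output falls from 6 to 0 (the firm shuts down)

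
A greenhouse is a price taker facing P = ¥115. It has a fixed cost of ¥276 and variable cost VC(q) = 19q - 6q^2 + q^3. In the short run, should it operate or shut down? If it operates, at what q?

Produce at q = 8

Variable cost is VC = 19q - 6q^2 + q^3, so AVC = VC/q = 19 - 6q + q^2 and MC = dTC/dq = 19 - 12q + 3q^2.
AVC hits its minimum where MC = AVC, at q = 3, giving min AVC = 19 - 6·3 + 3^2 = ¥10.
P = ¥115 exceeds min AVC = ¥10, so the firm stays open.
Solving P = MC: -96 - 12q + 3q^2 = 0 ⇒ q = -4 or 8. On the upward-sloping branch, q* = 8.
Check: AVC at q = 8 is ¥35 ≤ P, so revenue covers variable cost.
Profit = P·q − TC = 115·8 − 556 = ¥364.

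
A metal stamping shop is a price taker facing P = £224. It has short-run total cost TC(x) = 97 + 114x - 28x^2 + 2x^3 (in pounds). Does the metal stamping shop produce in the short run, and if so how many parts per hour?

Variable cost is VC = 114x - 28x^2 + 2x^3, so AVC = VC/x = 114 - 28x + 2x^2 and MC = dTC/dx = 114 - 56x + 6x^2.
AVC hits its minimum where MC = AVC, at x = 7, giving min AVC = 114 - 28·7 + 2·7^2 = £16.
P = £224 exceeds min AVC = £16, so the firm stays open.
P = MC gives -110 - 56x + 6x^2 = 0, with roots -5/3 and 11. Take the larger (rising MC): x* = 11.
Check: AVC at x = 11 is £48 ≤ P, so revenue covers variable cost.
Profit = P·x − TC = 224·11 − 625 = £1839.

Produce at x = 11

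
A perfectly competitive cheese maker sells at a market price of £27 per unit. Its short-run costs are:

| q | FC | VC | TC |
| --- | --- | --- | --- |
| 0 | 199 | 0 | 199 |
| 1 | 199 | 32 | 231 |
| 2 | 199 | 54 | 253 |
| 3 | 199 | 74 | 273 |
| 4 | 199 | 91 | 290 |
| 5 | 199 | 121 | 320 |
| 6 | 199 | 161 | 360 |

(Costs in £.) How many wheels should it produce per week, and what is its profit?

Tabulate TR − TC: q=0: -199; q=1: -204; q=2: -199; q=3: -192; q=4: -182; q=5: -185; q=6: -198.
Profit is maximized at q = 4. AVC there is 91/4 = £22.75 ≤ P, so producing beats shutting down (which would give -£199).

q = 4; profit = -£182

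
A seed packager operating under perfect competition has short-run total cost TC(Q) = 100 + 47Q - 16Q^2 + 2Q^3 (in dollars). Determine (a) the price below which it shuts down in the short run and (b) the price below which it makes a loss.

AVC = 47 - 16Q + 2Q^2; minimized at Q = 4, giving min AVC = $15. That is the shutdown price.
ATC = 100/Q + 47 - 16Q + 2Q^2. Setting dATC/dQ = −100/Q^2 − 16 + 4Q = 0 gives Q = 5 (since 4·5^3 − 16·5^2 = 100).
min ATC = 100/5 + 47 − 16·5 + 2·5^2 = $37. That is the break-even price.
Between these two prices the firm operates at a loss; above $37 it earns a profit.

Shutdown price = $15; break-even price = $37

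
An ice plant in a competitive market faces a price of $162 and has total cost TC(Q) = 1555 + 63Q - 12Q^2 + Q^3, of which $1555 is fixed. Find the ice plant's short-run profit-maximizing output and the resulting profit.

AVC = 63 - 12Q + Q^2 has its minimum $27 at Q = 6; price $162 clears that bar, so the firm operates.
MC = 63 - 24Q + 3Q^2. Setting P = MC and taking the root on the rising branch gives Q* = 11.
TR = 162·11 = 1782. TC = 1555 + 572 = 2127. Profit = 1782 − 2127 = -$345.
That loss of $345 beats the $1555 the firm would lose by shutting down; producing recovers $1210 of fixed cost.

Profit = -$345 at Q = 11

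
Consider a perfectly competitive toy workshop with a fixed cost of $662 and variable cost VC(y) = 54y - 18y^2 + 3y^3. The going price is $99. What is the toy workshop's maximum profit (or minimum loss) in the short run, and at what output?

Profit = -$362 at y = 5

AVC = 54 - 18y + 3y^2; min AVC = $27 at y = 3. Since P = $99 ≥ min AVC, the firm produces.
MC = 54 - 36y + 9y^2. Setting P = MC and taking the root on the rising branch gives y* = 5.
TR = 99·5 = 495. TC = 662 + 195 = 857. Profit = 495 − 857 = -$362.
Shutting down would mean losing the fixed cost of $662, so operating at a loss of $362 is better by $300.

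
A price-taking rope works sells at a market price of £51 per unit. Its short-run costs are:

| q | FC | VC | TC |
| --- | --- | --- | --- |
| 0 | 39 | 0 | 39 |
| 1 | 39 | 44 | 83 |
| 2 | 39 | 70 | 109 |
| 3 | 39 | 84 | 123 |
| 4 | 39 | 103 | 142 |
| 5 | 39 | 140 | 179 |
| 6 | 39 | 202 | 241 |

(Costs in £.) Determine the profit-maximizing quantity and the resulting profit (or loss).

Tabulate TR − TC: q=0: -39; q=1: -32; q=2: -7; q=3: 30; q=4: 62; q=5: 76; q=6: 65.
Profit is maximized at q = 5. AVC there is 140/5 = £28 ≤ P, so producing beats shutting down (which would give -£39).

q = 5; profit = £76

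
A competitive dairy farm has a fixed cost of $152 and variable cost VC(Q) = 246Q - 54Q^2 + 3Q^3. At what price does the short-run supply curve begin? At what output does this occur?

$3 per unit, at Q = 9

The firm shuts down when price falls below the minimum of average variable cost. AVC = VC/Q = 246 - 54Q + 3Q^2.
dAVC/dQ = -54 + 6Q = 0 gives Q = 9. min AVC = 246 - 54·9 + 3·9^2 = 3.
The firm shuts down for any P below $3.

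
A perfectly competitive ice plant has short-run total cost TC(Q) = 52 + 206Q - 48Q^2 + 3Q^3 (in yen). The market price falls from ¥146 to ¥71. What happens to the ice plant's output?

Output falls from 10 to 9

AVC = 206 - 48Q + 3Q^2, minimized at Q = 8 where min AVC = ¥14. MC = 206 - 96Q + 9Q^2.
With P = ¥146 above the shutdown price, P = MC gives Q = 10.
At P = ¥71 ≥ min AVC, set P = MC: Q = 9. The firm stays open but cuts output.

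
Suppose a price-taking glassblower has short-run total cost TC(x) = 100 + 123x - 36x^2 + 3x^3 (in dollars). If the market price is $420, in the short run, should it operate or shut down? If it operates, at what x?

Produce at x = 11

Variable cost is VC = 123x - 36x^2 + 3x^3, so AVC = VC/x = 123 - 36x + 3x^2 and MC = dTC/dx = 123 - 72x + 9x^2.
The AVC parabola has its vertex at x = 36/6 = 6, where AVC = 123 - 36·6 + 3·6^2 = $15.
P = $420 exceeds min AVC = $15, so the firm stays open.
Set P = MC: 420 = 123 - 72x + 9x^2 → -297 - 72x + 9x^2 = 0. The roots are x = -3 and x = 11; the profit-maximizing output is on the rising part of MC, so x* = 11.
Check: AVC at x = 11 is $90 ≤ P, so revenue covers variable cost.
Profit = P·x − TC = 420·11 − 1090 = $3530.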